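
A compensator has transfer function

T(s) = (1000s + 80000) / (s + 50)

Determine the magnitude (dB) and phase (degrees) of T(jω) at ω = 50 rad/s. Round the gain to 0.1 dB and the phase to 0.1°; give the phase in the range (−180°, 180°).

Substitute s = j50:
Numerator: 1000(j50) + 80000 = 80000 + j50000
Denominator: (j50) + 50 = 50 + j50
|N| = √(80000² + 50000²) ≈ 94340, ∠N ≈ 32.01°
|D| = √(50² + 50²) ≈ 70.711, ∠D ≈ 45.00°
|T| = 94340 / 70.711 ≈ 1334.2
Gain = 20 log₁₀(1334.2) ≈ 62.50 dB
∠T = 32.01° − 45.00° = -12.99°

62.5 dB, -13.0°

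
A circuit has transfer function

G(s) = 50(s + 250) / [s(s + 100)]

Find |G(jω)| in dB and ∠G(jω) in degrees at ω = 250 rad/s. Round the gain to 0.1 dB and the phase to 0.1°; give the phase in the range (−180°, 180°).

At s = jω = j250:
zero (s+250): 250 + j250 → |·| = √(250²+250²) = √125000 ≈ 353.55, ∠ = arctan(250/250) ≈ 45.00°
pole (s+100): 100 + j250 → |·| = √(100²+250²) = √72500 ≈ 269.26, ∠ = arctan(250/100) ≈ 68.20°
pole at origin: |s| = 250, ∠ = 90.00° (in denominator)
|G| = 50 · 353.55 / 67315 ≈ 0.26261
Gain = 20 log₁₀(0.26261) ≈ -11.61 dB
∠G = 45.00° − 158.20° = -113.20°

-11.6 dB, -113.2°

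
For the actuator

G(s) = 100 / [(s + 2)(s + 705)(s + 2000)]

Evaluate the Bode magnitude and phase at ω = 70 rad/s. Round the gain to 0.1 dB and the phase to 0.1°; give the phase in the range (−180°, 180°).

At s = jω = j70:
pole (s+2): 2 + j70 → |·| = √(2²+70²) = √4904 ≈ 70.029, ∠ = arctan(70/2) ≈ 88.36°
pole (s+705): 705 + j70 → |·| = √(705²+70²) = √501925 ≈ 708.47, ∠ = arctan(70/705) ≈ 5.67°
pole (s+2000): 2000 + j70 → |·| = √(2000²+70²) = √4004900 ≈ 2001.2, ∠ = arctan(70/2000) ≈ 2.00°
|G| = 100 / 9.9286e+07 ≈ 1.0072e-06
Gain = 20 log₁₀(1.0072e-06) ≈ -119.94 dB
∠G = 0.00° − 96.03° = -96.03°

-119.9 dB, -96.0°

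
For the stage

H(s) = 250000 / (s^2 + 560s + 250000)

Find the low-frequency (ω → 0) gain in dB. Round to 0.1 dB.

H(0) = 250000 / 250000 = 1
20 log₁₀(1) ≈ 0.00 dB

0.0 dB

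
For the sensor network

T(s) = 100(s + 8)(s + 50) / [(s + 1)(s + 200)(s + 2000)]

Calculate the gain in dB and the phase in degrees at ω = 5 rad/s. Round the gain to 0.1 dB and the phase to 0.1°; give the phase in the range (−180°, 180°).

-32.7 dB, -42.5°

At s = jω = j5:
zero (s+8): 8 + j5 → |·| = √(8²+5²) = √89 ≈ 9.434, ∠ = arctan(5/8) ≈ 32.01°
zero (s+50): 50 + j5 → |·| = √(50²+5²) = √2525 ≈ 50.249, ∠ = arctan(5/50) ≈ 5.71°
pole (s+1): 1 + j5 → |·| = √(1²+5²) = √26 ≈ 5.099, ∠ = arctan(5/1) ≈ 78.69°
pole (s+200): 200 + j5 → |·| = √(200²+5²) = √40025 ≈ 200.06, ∠ = arctan(5/200) ≈ 1.43°
pole (s+2000): 2000 + j5 → |·| = √(2000²+5²) = √4000025 ≈ 2000, ∠ = arctan(5/2000) ≈ 0.14°
|T| = 100 · 474.05 / 2.0402e+06 ≈ 0.023235
Gain = 20 log₁₀(0.023235) ≈ -32.68 dB
∠T = 37.72° − 80.26° = -42.54°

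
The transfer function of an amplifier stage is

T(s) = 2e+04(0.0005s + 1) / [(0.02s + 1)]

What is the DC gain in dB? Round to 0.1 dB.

86.0 dB

T(0) = 2e+04 · 1 / 1 = 20000
20 log₁₀(20000) ≈ 86.02 dB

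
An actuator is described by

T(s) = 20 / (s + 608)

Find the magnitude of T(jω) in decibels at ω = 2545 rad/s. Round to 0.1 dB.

-42.3 dB

Substitute s = j2545:
Numerator: 20 = 20 + j0
Denominator: (j2545) + 608 = 608 + j2545
|N| = √(20² + 0²) ≈ 20, ∠N ≈ 0.00°
|D| = √(608² + 2545²) ≈ 2616.6, ∠D ≈ 76.56°
|T| = 20 / 2616.6 ≈ 0.0076435
Gain = 20 log₁₀(0.0076435) ≈ -42.33 dB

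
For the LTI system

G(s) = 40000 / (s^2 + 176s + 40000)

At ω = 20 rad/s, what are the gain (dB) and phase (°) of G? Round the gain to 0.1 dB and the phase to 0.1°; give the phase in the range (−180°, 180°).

At s = jω = j20:
quadratic: (j20)² + 176·j20 + 40000 = 39600 + j3520 → |·| ≈ 39756, ∠ ≈ 5.08°
|G| = 40000 / 39756 ≈ 1.0061
Gain = 20 log₁₀(1.0061) ≈ 0.05 dB
∠G = 0.00° − 5.08° = -5.08°

0.1 dB, -5.1°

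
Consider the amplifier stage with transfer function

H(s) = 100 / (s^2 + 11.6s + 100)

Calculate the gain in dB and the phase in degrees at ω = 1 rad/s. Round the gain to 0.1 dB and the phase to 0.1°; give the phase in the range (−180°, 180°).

0.0 dB, -6.7°

At s = jω = j1:
quadratic: (j1)² + 11.6·j1 + 100 = 99 + j11.6 → |·| ≈ 99.677, ∠ ≈ 6.68°
|H| = 100 / 99.677 ≈ 1.0032
Gain = 20 log₁₀(1.0032) ≈ 0.03 dB
∠H = 0.00° − 6.68° = -6.68°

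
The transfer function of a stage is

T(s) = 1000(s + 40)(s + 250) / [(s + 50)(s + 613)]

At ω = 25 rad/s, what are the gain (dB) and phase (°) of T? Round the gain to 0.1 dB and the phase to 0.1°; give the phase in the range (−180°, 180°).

At s = jω = j25:
zero (s+40): 40 + j25 → |·| = √(40²+25²) = √2225 ≈ 47.17, ∠ = arctan(25/40) ≈ 32.01°
zero (s+250): 250 + j25 → |·| = √(250²+25²) = √63125 ≈ 251.25, ∠ = arctan(25/250) ≈ 5.71°
pole (s+50): 50 + j25 → |·| = √(50²+25²) = √3125 ≈ 55.902, ∠ = arctan(25/50) ≈ 26.57°
pole (s+613): 613 + j25 → |·| = √(613²+25²) = √376394 ≈ 613.51, ∠ = arctan(25/613) ≈ 2.34°
|T| = 1000 · 11851 / 34296 ≈ 345.55
Gain = 20 log₁₀(345.55) ≈ 50.77 dB
∠T = 37.72° − 28.91° = 8.81°

50.8 dB, 8.8°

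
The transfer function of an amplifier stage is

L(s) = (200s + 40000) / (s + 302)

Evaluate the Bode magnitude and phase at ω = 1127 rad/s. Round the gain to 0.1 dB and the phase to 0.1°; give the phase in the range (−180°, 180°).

45.9 dB, 4.9°

Substitute s = j1127:
Numerator: 200(j1127) + 40000 = 40000 + j225400
Denominator: (j1127) + 302 = 302 + j1127
|N| = √(40000² + 225400²) ≈ 2.2892e+05, ∠N ≈ 79.94°
|D| = √(302² + 1127²) ≈ 1166.8, ∠D ≈ 75.00°
|L| = 2.2892e+05 / 1166.8 ≈ 196.19
Gain = 20 log₁₀(196.19) ≈ 45.85 dB
∠L = 79.94° − 75.00° = 4.94°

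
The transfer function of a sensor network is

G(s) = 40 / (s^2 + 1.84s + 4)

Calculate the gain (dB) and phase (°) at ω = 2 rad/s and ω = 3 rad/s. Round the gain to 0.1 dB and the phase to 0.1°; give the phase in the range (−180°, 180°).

At s = jω = j2:
quadratic: (j2)² + 1.84·j2 + 4 = 0 + j3.68 → |·| ≈ 3.68, ∠ ≈ 90.00°
|G| = 40 / 3.68 ≈ 10.87
Gain = 20 log₁₀(10.87) ≈ 20.72 dB
∠G = 0.00° − 90.00° = -90.00°

At s = jω = j3:
quadratic: (j3)² + 1.84·j3 + 4 = -5 + j5.52 → |·| ≈ 7.4478, ∠ ≈ 132.17°
|G| = 40 / 7.4478 ≈ 5.3707
Gain = 20 log₁₀(5.3707) ≈ 14.60 dB
∠G = 0.00° − 132.17° = -132.17°

ω = 2: 20.7 dB, -90.0°; ω = 3: 14.6 dB, -132.2°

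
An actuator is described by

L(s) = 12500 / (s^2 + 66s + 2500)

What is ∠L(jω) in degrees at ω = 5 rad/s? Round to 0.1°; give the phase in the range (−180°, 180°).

At s = jω = j5:
quadratic: (j5)² + 66·j5 + 2500 = 2475 + j330 → |·| ≈ 2496.9, ∠ ≈ 7.59°
∠L = 0.00° − 7.59° = -7.59°

-7.6°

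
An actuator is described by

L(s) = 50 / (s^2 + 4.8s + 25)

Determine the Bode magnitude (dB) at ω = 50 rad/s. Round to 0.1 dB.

At s = jω = j50:
quadratic: (j50)² + 4.8·j50 + 25 = -2475 + j240 → |·| ≈ 2486.6, ∠ ≈ 174.46°
|L| = 50 / 2486.6 ≈ 0.020108
Gain = 20 log₁₀(0.020108) ≈ -33.93 dB

-33.9 dB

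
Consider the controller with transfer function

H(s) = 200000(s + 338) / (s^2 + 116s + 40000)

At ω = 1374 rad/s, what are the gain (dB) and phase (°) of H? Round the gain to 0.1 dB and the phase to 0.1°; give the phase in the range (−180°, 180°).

43.7 dB, -98.9°

At s = jω = j1374:
zero (s+338): 338 + j1374 → |·| = √(338²+1374²) = √2002120 ≈ 1415, ∠ = arctan(1374/338) ≈ 76.18°
quadratic: (j1374)² + 116·j1374 + 40000 = -1847876 + j159384 → |·| ≈ 1.8547e+06, ∠ ≈ 175.07°
|H| = 200000 · 1415 / 1.8547e+06 ≈ 152.59
Gain = 20 log₁₀(152.59) ≈ 43.67 dB
∠H = 76.18° − 175.07° = -98.89°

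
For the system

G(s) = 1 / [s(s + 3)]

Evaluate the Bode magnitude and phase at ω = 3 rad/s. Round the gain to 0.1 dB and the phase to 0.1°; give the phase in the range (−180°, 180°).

At s = jω = j3:
pole (s+3): 3 + j3 → |·| = √(3²+3²) = √18 ≈ 4.2426, ∠ = arctan(3/3) ≈ 45.00°
pole at origin: |s| = 3, ∠ = 90.00° (in denominator)
|G| = 1 / 12.728 ≈ 0.078567
Gain = 20 log₁₀(0.078567) ≈ -22.10 dB
∠G = 0.00° − 135.00° = -135.00°

-22.1 dB, -135.0°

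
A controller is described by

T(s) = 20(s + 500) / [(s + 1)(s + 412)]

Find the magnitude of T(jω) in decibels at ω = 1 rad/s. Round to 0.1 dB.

24.7 dB

At s = jω = j1:
zero (s+500): 500 + j1 → |·| = √(500²+1²) = √250001 ≈ 500, ∠ = arctan(1/500) ≈ 0.11°
pole (s+1): 1 + j1 → |·| = √(1²+1²) = √2 ≈ 1.4142, ∠ = arctan(1/1) ≈ 45.00°
pole (s+412): 412 + j1 → |·| = √(412²+1²) = √169745 ≈ 412, ∠ = arctan(1/412) ≈ 0.14°
|T| = 20 · 500 / 582.65 ≈ 17.163
Gain = 20 log₁₀(17.163) ≈ 24.69 dB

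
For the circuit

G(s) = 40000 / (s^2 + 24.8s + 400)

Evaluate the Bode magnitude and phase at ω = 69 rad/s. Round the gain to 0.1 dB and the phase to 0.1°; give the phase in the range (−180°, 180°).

18.6 dB, -158.6°

At s = jω = j69:
quadratic: (j69)² + 24.8·j69 + 400 = -4361 + j1711.2 → |·| ≈ 4684.7, ∠ ≈ 158.58°
|G| = 40000 / 4684.7 ≈ 8.5384
Gain = 20 log₁₀(8.5384) ≈ 18.63 dB
∠G = 0.00° − 158.58° = -158.58°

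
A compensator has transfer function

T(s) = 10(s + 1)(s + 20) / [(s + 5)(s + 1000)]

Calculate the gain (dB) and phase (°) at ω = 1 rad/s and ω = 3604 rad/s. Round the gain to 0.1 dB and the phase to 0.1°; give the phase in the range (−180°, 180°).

ω = 1: -25.1 dB, 36.5°; ω = 3604: 19.7 dB, 15.3°

At s = jω = j1:
zero (s+1): 1 + j1 → |·| = √(1²+1²) = √2 ≈ 1.4142, ∠ = arctan(1/1) ≈ 45.00°
zero (s+20): 20 + j1 → |·| = √(20²+1²) = √401 ≈ 20.025, ∠ = arctan(1/20) ≈ 2.86°
pole (s+5): 5 + j1 → |·| = √(5²+1²) = √26 ≈ 5.099, ∠ = arctan(1/5) ≈ 11.31°
pole (s+1000): 1000 + j1 → |·| = √(1000²+1²) = √1000001 ≈ 1000, ∠ = arctan(1/1000) ≈ 0.06°
|T| = 10 · 28.319 / 5099 ≈ 0.055538
Gain = 20 log₁₀(0.055538) ≈ -25.11 dB
∠T = 47.86° − 11.37° = 36.49°

At s = jω = j3604:
zero (s+1): 1 + j3604 → |·| = √(1²+3604²) = √12988817 ≈ 3604, ∠ = arctan(3604/1) ≈ 89.98°
zero (s+20): 20 + j3604 → |·| = √(20²+3604²) = √12989216 ≈ 3604.1, ∠ = arctan(3604/20) ≈ 89.68°
pole (s+5): 5 + j3604 → |·| = √(5²+3604²) = √12988841 ≈ 3604, ∠ = arctan(3604/5) ≈ 89.92°
pole (s+1000): 1000 + j3604 → |·| = √(1000²+3604²) = √13988816 ≈ 3740.2, ∠ = arctan(3604/1000) ≈ 74.49°
|T| = 10 · 1.2989e+07 / 1.348e+07 ≈ 9.6358
Gain = 20 log₁₀(9.6358) ≈ 19.68 dB
∠T = 179.66° − 164.41° = 15.25°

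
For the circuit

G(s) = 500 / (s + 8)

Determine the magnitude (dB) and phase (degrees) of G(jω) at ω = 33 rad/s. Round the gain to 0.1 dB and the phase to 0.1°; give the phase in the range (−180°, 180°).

23.4 dB, -76.4°

At s = jω = j33:
pole (s+8): 8 + j33 → |·| = √(8²+33²) = √1153 ≈ 33.956, ∠ = arctan(33/8) ≈ 76.37°
|G| = 500 / 33.956 ≈ 14.725
Gain = 20 log₁₀(14.725) ≈ 23.36 dB
∠G = 0.00° − 76.37° = -76.37°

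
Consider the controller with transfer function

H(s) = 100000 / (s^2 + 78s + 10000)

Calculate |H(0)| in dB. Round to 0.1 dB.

H(0) = 100000 / 10000 = 10
20 log₁₀(10) ≈ 20.00 dB

20.0 dB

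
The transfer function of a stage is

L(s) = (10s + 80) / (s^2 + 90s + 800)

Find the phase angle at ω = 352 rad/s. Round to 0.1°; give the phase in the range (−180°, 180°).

-76.9°

Substitute s = j352:
Numerator: 10(j352) + 80 = 80 + j3520
Denominator: (j352)^2 + 90(j352) + 800 = -123104 + j31680
|N| = √(80² + 3520²) ≈ 3520.9, ∠N ≈ 88.70°
|D| = √(123104² + 31680²) ≈ 1.2711e+05, ∠D ≈ 165.57°
∠L = 88.70° − 165.57° = -76.87°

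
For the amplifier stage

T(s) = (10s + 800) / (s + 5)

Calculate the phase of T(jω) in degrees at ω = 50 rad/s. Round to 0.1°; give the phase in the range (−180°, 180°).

Substitute s = j50:
Numerator: 10(j50) + 800 = 800 + j500
Denominator: (j50) + 5 = 5 + j50
|N| = √(800² + 500²) ≈ 943.4, ∠N ≈ 32.01°
|D| = √(5² + 50²) ≈ 50.249, ∠D ≈ 84.29°
∠T = 32.01° − 84.29° = -52.28°

-52.3°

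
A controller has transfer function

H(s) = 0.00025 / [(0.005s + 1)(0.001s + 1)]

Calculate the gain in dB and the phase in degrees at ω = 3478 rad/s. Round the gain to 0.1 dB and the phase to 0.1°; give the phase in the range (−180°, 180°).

At ω = 3478 rad/s:
pole (1 + j3478·0.005) = 1 + j17.39 → |·| ≈ 17.419, ∠ ≈ 86.71°
pole (1 + j3478·0.001) = 1 + j3.478 → |·| ≈ 3.6189, ∠ ≈ 73.96°
|H| = 0.00025 · 1 / (17.419 · 3.6189) ≈ 3.9659e-06
Gain = 20 log₁₀(3.9659e-06) ≈ -108.03 dB
∠H = (0°) − (86.71° + 73.96°) = -160.67°

-108.0 dB, -160.7°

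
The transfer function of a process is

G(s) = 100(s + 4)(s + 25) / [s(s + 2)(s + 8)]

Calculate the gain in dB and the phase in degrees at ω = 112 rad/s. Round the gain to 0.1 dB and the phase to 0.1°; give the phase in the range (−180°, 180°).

-0.8 dB, -99.5°

At s = jω = j112:
zero (s+4): 4 + j112 → |·| = √(4²+112²) = √12560 ≈ 112.07, ∠ = arctan(112/4) ≈ 87.95°
zero (s+25): 25 + j112 → |·| = √(25²+112²) = √13169 ≈ 114.76, ∠ = arctan(112/25) ≈ 77.42°
pole (s+2): 2 + j112 → |·| = √(2²+112²) = √12548 ≈ 112.02, ∠ = arctan(112/2) ≈ 88.98°
pole (s+8): 8 + j112 → |·| = √(8²+112²) = √12608 ≈ 112.29, ∠ = arctan(112/8) ≈ 85.91°
pole at origin: |s| = 112, ∠ = 90.00° (in denominator)
|G| = 100 · 12861 / 1.4088e+06 ≈ 0.9129
Gain = 20 log₁₀(0.9129) ≈ -0.79 dB
∠G = 165.37° − 264.89° = -99.52°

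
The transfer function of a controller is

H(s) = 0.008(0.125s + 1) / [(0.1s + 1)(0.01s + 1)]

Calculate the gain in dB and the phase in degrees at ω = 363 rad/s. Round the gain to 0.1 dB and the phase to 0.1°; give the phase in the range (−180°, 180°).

-51.5 dB, -74.3°

At ω = 363 rad/s:
zero (1 + j363·0.125) = 1 + j45.375 → |·| ≈ 45.386, ∠ ≈ 88.74°
pole (1 + j363·0.1) = 1 + j36.3 → |·| ≈ 36.314, ∠ ≈ 88.42°
pole (1 + j363·0.01) = 1 + j3.63 → |·| ≈ 3.7652, ∠ ≈ 74.60°
|H| = 0.008 · 45.386 / (36.314 · 3.7652) ≈ 0.0026555
Gain = 20 log₁₀(0.0026555) ≈ -51.52 dB
∠H = (88.74°) − (88.42° + 74.60°) = -74.28°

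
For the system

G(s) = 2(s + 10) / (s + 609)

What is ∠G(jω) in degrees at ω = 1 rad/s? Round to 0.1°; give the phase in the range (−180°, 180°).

5.6°

At s = jω = j1:
zero (s+10): 10 + j1 → |·| = √(10²+1²) = √101 ≈ 10.05, ∠ = arctan(1/10) ≈ 5.71°
pole (s+609): 609 + j1 → |·| = √(609²+1²) = √370882 ≈ 609, ∠ = arctan(1/609) ≈ 0.09°
∠G = 5.71° − 0.09° = 5.62°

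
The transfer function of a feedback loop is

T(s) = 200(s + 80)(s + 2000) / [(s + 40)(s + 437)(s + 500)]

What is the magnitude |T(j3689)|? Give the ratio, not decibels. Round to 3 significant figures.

0.0607

At s = jω = j3689:
zero (s+80): 80 + j3689 → |·| = √(80²+3689²) = √13615121 ≈ 3689.9, ∠ = arctan(3689/80) ≈ 88.76°
zero (s+2000): 2000 + j3689 → |·| = √(2000²+3689²) = √17608721 ≈ 4196.3, ∠ = arctan(3689/2000) ≈ 61.54°
pole (s+40): 40 + j3689 → |·| = √(40²+3689²) = √13610321 ≈ 3689.2, ∠ = arctan(3689/40) ≈ 89.38°
pole (s+437): 437 + j3689 → |·| = √(437²+3689²) = √13799690 ≈ 3714.8, ∠ = arctan(3689/437) ≈ 83.24°
pole (s+500): 500 + j3689 → |·| = √(500²+3689²) = √13858721 ≈ 3722.7, ∠ = arctan(3689/500) ≈ 82.28°
|T| = 200 · 1.5484e+07 / 5.1018e+10 ≈ 0.0607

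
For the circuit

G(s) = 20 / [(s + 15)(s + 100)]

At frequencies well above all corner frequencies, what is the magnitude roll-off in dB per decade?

Each pole contributes −20 dB/decade at high frequency; each zero contributes +20 dB/decade.
Net: 0 zero(s) − 2 pole(s) → -40 dB/decade.

-40 dB/decade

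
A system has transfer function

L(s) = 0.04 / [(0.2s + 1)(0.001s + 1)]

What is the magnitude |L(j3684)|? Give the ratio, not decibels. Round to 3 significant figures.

1.42e-05

At ω = 3684 rad/s:
pole (1 + j3684·0.2) = 1 + j736.8 → |·| ≈ 736.8, ∠ ≈ 89.92°
pole (1 + j3684·0.001) = 1 + j3.684 → |·| ≈ 3.8173, ∠ ≈ 74.81°
|L| = 0.04 · 1 / (736.8 · 3.8173) ≈ 1.4222e-05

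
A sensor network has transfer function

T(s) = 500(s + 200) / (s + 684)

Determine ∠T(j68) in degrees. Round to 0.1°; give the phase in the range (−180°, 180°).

13.1°

At s = jω = j68:
zero (s+200): 200 + j68 → |·| = √(200²+68²) = √44624 ≈ 211.24, ∠ = arctan(68/200) ≈ 18.78°
pole (s+684): 684 + j68 → |·| = √(684²+68²) = √472480 ≈ 687.37, ∠ = arctan(68/684) ≈ 5.68°
∠T = 18.78° − 5.68° = 13.10°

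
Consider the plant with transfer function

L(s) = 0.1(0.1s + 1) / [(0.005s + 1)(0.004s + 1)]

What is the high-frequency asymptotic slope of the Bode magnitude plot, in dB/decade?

Each pole contributes −20 dB/decade at high frequency; each zero contributes +20 dB/decade.
Net: 1 zero(s) − 2 pole(s) → -20 dB/decade.

-20 dB/decade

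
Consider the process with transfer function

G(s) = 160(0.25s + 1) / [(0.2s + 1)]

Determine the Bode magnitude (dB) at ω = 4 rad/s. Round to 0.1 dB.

At ω = 4 rad/s:
zero (1 + j4·0.25) = 1 + j1 → |·| ≈ 1.4142, ∠ ≈ 45.00°
pole (1 + j4·0.2) = 1 + j0.8 → |·| ≈ 1.2806, ∠ ≈ 38.66°
|G| = 160 · 1.4142 / (1.2806) ≈ 176.69
Gain = 20 log₁₀(176.69) ≈ 44.94 dB

44.9 dB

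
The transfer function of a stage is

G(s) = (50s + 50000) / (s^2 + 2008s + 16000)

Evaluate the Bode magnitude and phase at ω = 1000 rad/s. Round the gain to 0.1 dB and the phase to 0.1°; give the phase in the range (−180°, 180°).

-30.0 dB, -71.1°

Substitute s = j1000:
Numerator: 50(j1000) + 50000 = 50000 + j50000
Denominator: (j1000)^2 + 2008(j1000) + 16000 = -984000 + j2008000
|N| = √(50000² + 50000²) ≈ 70711, ∠N ≈ 45.00°
|D| = √(984000² + 2008000²) ≈ 2.2361e+06, ∠D ≈ 116.11°
|G| = 70711 / 2.2361e+06 ≈ 0.031622
Gain = 20 log₁₀(0.031622) ≈ -30.00 dB
∠G = 45.00° − 116.11° = -71.11°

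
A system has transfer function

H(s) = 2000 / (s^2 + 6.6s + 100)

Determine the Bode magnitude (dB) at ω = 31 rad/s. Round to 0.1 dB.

7.1 dB

At s = jω = j31:
quadratic: (j31)² + 6.6·j31 + 100 = -861 + j204.6 → |·| ≈ 884.98, ∠ ≈ 166.63°
|H| = 2000 / 884.98 ≈ 2.2599
Gain = 20 log₁₀(2.2599) ≈ 7.08 dB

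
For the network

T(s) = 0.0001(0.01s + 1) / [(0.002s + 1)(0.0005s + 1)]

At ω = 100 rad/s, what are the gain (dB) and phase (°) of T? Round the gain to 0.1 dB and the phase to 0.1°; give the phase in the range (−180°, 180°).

-77.2 dB, 30.8°

At ω = 100 rad/s:
zero (1 + j100·0.01) = 1 + j1 → |·| ≈ 1.4142, ∠ ≈ 45.00°
pole (1 + j100·0.002) = 1 + j0.2 → |·| ≈ 1.0198, ∠ ≈ 11.31°
pole (1 + j100·0.0005) = 1 + j0.05 → |·| ≈ 1.0012, ∠ ≈ 2.86°
|T| = 0.0001 · 1.4142 / (1.0198 · 1.0012) ≈ 0.00013851
Gain = 20 log₁₀(0.00013851) ≈ -77.17 dB
∠T = (45.00°) − (11.31° + 2.86°) = 30.83°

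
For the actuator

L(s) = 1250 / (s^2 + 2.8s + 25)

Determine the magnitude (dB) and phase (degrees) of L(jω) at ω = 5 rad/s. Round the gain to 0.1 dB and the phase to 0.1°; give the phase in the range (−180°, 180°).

39.0 dB, -90.0°

At s = jω = j5:
quadratic: (j5)² + 2.8·j5 + 25 = 0 + j14 → |·| ≈ 14, ∠ ≈ 90.00°
|L| = 1250 / 14 ≈ 89.286
Gain = 20 log₁₀(89.286) ≈ 39.02 dB
∠L = 0.00° − 90.00° = -90.00°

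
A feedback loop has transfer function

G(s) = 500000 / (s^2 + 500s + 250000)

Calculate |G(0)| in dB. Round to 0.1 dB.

G(0) = 500000 / 250000 = 2
20 log₁₀(2) ≈ 6.02 dB

6.0 dB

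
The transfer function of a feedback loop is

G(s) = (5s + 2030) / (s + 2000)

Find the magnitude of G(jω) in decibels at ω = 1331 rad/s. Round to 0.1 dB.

9.2 dB

Substitute s = j1331:
Numerator: 5(j1331) + 2030 = 2030 + j6655
Denominator: (j1331) + 2000 = 2000 + j1331
|N| = √(2030² + 6655²) ≈ 6957.7, ∠N ≈ 73.04°
|D| = √(2000² + 1331²) ≈ 2402.4, ∠D ≈ 33.64°
|G| = 6957.7 / 2402.4 ≈ 2.8961
Gain = 20 log₁₀(2.8961) ≈ 9.24 dB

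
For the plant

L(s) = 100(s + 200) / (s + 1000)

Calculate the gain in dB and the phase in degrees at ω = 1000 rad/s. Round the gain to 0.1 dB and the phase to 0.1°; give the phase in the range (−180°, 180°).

37.2 dB, 33.7°

At s = jω = j1000:
zero (s+200): 200 + j1000 → |·| = √(200²+1000²) = √1040000 ≈ 1019.8, ∠ = arctan(1000/200) ≈ 78.69°
pole (s+1000): 1000 + j1000 → |·| = √(1000²+1000²) = √2000000 ≈ 1414.2, ∠ = arctan(1000/1000) ≈ 45.00°
|L| = 100 · 1019.8 / 1414.2 ≈ 72.111
Gain = 20 log₁₀(72.111) ≈ 37.16 dB
∠L = 78.69° − 45.00° = 33.69°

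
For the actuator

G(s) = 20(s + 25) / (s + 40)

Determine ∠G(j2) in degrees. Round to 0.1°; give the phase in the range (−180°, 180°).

At s = jω = j2:
zero (s+25): 25 + j2 → |·| = √(25²+2²) = √629 ≈ 25.08, ∠ = arctan(2/25) ≈ 4.57°
pole (s+40): 40 + j2 → |·| = √(40²+2²) = √1604 ≈ 40.05, ∠ = arctan(2/40) ≈ 2.86°
∠G = 4.57° − 2.86° = 1.71°

1.7°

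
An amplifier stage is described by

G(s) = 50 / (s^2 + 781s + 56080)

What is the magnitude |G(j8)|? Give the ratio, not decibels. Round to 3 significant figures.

Substitute s = j8:
Numerator: 50 = 50 + j0
Denominator: (j8)^2 + 781(j8) + 56080 = 56016 + j6248
|N| = √(50² + 0²) ≈ 50, ∠N ≈ 0.00°
|D| = √(56016² + 6248²) ≈ 56363, ∠D ≈ 6.36°
|G| = 50 / 56363 ≈ 0.00088711

0.000887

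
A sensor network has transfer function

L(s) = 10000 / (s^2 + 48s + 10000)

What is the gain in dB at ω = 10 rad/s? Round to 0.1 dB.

0.1 dB

At s = jω = j10:
quadratic: (j10)² + 48·j10 + 10000 = 9900 + j480 → |·| ≈ 9911.6, ∠ ≈ 2.78°
|L| = 10000 / 9911.6 ≈ 1.0089
Gain = 20 log₁₀(1.0089) ≈ 0.08 dB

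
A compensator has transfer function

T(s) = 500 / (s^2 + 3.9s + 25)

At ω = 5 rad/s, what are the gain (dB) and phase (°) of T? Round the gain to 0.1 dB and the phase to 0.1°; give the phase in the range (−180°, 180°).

28.2 dB, -90.0°

At s = jω = j5:
quadratic: (j5)² + 3.9·j5 + 25 = 0 + j19.5 → |·| ≈ 19.5, ∠ ≈ 90.00°
|T| = 500 / 19.5 ≈ 25.641
Gain = 20 log₁₀(25.641) ≈ 28.18 dB
∠T = 0.00° − 90.00° = -90.00°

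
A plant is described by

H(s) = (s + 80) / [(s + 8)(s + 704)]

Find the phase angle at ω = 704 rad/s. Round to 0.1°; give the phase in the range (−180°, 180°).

At s = jω = j704:
zero (s+80): 80 + j704 → |·| = √(80²+704²) = √502016 ≈ 708.53, ∠ = arctan(704/80) ≈ 83.52°
pole (s+8): 8 + j704 → |·| = √(8²+704²) = √495680 ≈ 704.05, ∠ = arctan(704/8) ≈ 89.35°
pole (s+704): 704 + j704 → |·| = √(704²+704²) = √991232 ≈ 995.61, ∠ = arctan(704/704) ≈ 45.00°
∠H = 83.52° − 134.35° = -50.83°

-50.8°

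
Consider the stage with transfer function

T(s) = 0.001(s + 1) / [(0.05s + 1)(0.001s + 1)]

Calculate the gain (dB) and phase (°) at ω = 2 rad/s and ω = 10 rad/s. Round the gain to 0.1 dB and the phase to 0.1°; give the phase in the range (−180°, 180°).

ω = 2: -53.1 dB, 57.6°; ω = 10: -40.9 dB, 57.2°

At ω = 2 rad/s:
zero (1 + j2·1) = 1 + j2 → |·| ≈ 2.2361, ∠ ≈ 63.43°
pole (1 + j2·0.05) = 1 + j0.1 → |·| ≈ 1.005, ∠ ≈ 5.71°
pole (1 + j2·0.001) = 1 + j0.002 → |·| ≈ 1, ∠ ≈ 0.11°
|T| = 0.001 · 2.2361 / (1.005 · 1) ≈ 0.002225
Gain = 20 log₁₀(0.002225) ≈ -53.05 dB
∠T = (63.43°) − (5.71° + 0.11°) = 57.61°

At ω = 10 rad/s:
zero (1 + j10·1) = 1 + j10 → |·| ≈ 10.05, ∠ ≈ 84.29°
pole (1 + j10·0.05) = 1 + j0.5 → |·| ≈ 1.118, ∠ ≈ 26.57°
pole (1 + j10·0.001) = 1 + j0.01 → |·| ≈ 1, ∠ ≈ 0.57°
|T| = 0.001 · 10.05 / (1.118 · 1) ≈ 0.0089893
Gain = 20 log₁₀(0.0089893) ≈ -40.93 dB
∠T = (84.29°) − (26.57° + 0.57°) = 57.15°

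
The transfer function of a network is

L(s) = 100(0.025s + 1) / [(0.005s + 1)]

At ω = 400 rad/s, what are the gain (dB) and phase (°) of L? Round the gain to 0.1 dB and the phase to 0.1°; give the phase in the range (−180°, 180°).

53.1 dB, 20.9°

At ω = 400 rad/s:
zero (1 + j400·0.025) = 1 + j10 → |·| ≈ 10.05, ∠ ≈ 84.29°
pole (1 + j400·0.005) = 1 + j2 → |·| ≈ 2.2361, ∠ ≈ 63.43°
|L| = 100 · 10.05 / (2.2361) ≈ 449.44
Gain = 20 log₁₀(449.44) ≈ 53.05 dB
∠L = (84.29°) − (63.43°) = 20.86°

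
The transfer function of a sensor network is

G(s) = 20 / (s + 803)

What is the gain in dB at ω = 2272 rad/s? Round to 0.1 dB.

-41.6 dB

Substitute s = j2272:
Numerator: 20 = 20 + j0
Denominator: (j2272) + 803 = 803 + j2272
|N| = √(20² + 0²) ≈ 20, ∠N ≈ 0.00°
|D| = √(803² + 2272²) ≈ 2409.7, ∠D ≈ 70.53°
|G| = 20 / 2409.7 ≈ 0.0082998
Gain = 20 log₁₀(0.0082998) ≈ -41.62 dB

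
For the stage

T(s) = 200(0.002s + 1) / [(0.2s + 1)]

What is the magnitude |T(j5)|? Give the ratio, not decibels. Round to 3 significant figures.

At ω = 5 rad/s:
zero (1 + j5·0.002) = 1 + j0.01 → |·| ≈ 1, ∠ ≈ 0.57°
pole (1 + j5·0.2) = 1 + j1 → |·| ≈ 1.4142, ∠ ≈ 45.00°
|T| = 200 · 1 / (1.4142) ≈ 141.42

141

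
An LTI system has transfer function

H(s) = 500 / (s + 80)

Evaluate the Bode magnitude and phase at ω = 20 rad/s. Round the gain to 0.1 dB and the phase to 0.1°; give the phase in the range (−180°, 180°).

15.7 dB, -14.0°

Substitute s = j20:
Numerator: 500 = 500 + j0
Denominator: (j20) + 80 = 80 + j20
|N| = √(500² + 0²) ≈ 500, ∠N ≈ 0.00°
|D| = √(80² + 20²) ≈ 82.462, ∠D ≈ 14.04°
|H| = 500 / 82.462 ≈ 6.0634
Gain = 20 log₁₀(6.0634) ≈ 15.65 dB
∠H = 0.00° − 14.04° = -14.04°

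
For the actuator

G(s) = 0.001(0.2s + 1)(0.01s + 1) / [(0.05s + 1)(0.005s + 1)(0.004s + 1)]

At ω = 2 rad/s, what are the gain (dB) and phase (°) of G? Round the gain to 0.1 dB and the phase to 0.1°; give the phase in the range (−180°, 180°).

At ω = 2 rad/s:
zero (1 + j2·0.2) = 1 + j0.4 → |·| ≈ 1.077, ∠ ≈ 21.80°
zero (1 + j2·0.01) = 1 + j0.02 → |·| ≈ 1.0002, ∠ ≈ 1.15°
pole (1 + j2·0.05) = 1 + j0.1 → |·| ≈ 1.005, ∠ ≈ 5.71°
pole (1 + j2·0.005) = 1 + j0.01 → |·| ≈ 1, ∠ ≈ 0.57°
pole (1 + j2·0.004) = 1 + j0.008 → |·| ≈ 1, ∠ ≈ 0.46°
|G| = 0.001 · 1.077 · 1.0002 / (1.005 · 1 · 1) ≈ 0.0010719
Gain = 20 log₁₀(0.0010719) ≈ -59.40 dB
∠G = (21.80° + 1.15°) − (5.71° + 0.57° + 0.46°) = 16.21°

-59.4 dB, 16.2°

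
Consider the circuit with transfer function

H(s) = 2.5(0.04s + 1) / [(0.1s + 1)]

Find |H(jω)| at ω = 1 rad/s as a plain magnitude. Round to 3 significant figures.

At ω = 1 rad/s:
zero (1 + j1·0.04) = 1 + j0.04 → |·| ≈ 1.0008, ∠ ≈ 2.29°
pole (1 + j1·0.1) = 1 + j0.1 → |·| ≈ 1.005, ∠ ≈ 5.71°
|H| = 2.5 · 1.0008 / (1.005) ≈ 2.4896

2.49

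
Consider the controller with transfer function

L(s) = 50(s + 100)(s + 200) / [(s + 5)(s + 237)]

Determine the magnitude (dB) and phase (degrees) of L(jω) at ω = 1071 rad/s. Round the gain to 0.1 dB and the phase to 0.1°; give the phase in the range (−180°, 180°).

34.0 dB, -3.2°

At s = jω = j1071:
zero (s+100): 100 + j1071 → |·| = √(100²+1071²) = √1157041 ≈ 1075.7, ∠ = arctan(1071/100) ≈ 84.67°
zero (s+200): 200 + j1071 → |·| = √(200²+1071²) = √1187041 ≈ 1089.5, ∠ = arctan(1071/200) ≈ 79.42°
pole (s+5): 5 + j1071 → |·| = √(5²+1071²) = √1147066 ≈ 1071, ∠ = arctan(1071/5) ≈ 89.73°
pole (s+237): 237 + j1071 → |·| = √(237²+1071²) = √1203210 ≈ 1096.9, ∠ = arctan(1071/237) ≈ 77.52°
|L| = 50 · 1.172e+06 / 1.1748e+06 ≈ 49.881
Gain = 20 log₁₀(49.881) ≈ 33.96 dB
∠L = 164.09° − 167.25° = -3.16°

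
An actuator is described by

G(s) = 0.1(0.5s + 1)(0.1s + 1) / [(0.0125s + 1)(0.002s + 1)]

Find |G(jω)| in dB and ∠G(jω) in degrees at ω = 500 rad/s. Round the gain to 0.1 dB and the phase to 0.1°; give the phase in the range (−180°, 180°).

At ω = 500 rad/s:
zero (1 + j500·0.5) = 1 + j250 → |·| ≈ 250, ∠ ≈ 89.77°
zero (1 + j500·0.1) = 1 + j50 → |·| ≈ 50.01, ∠ ≈ 88.85°
pole (1 + j500·0.0125) = 1 + j6.25 → |·| ≈ 6.3295, ∠ ≈ 80.91°
pole (1 + j500·0.002) = 1 + j1 → |·| ≈ 1.4142, ∠ ≈ 45.00°
|G| = 0.1 · 250 · 50.01 / (6.3295 · 1.4142) ≈ 139.67
Gain = 20 log₁₀(139.67) ≈ 42.90 dB
∠G = (89.77° + 88.85°) − (80.91° + 45.00°) = 52.71°

42.9 dB, 52.7°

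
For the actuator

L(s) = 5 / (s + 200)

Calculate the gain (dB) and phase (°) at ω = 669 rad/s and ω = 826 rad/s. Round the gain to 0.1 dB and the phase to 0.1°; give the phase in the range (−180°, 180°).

ω = 669: -42.9 dB, -73.4°; ω = 826: -44.6 dB, -76.4°

At s = jω = j669:
pole (s+200): 200 + j669 → |·| = √(200²+669²) = √487561 ≈ 698.26, ∠ = arctan(669/200) ≈ 73.36°
|L| = 5 / 698.26 ≈ 0.0071607
Gain = 20 log₁₀(0.0071607) ≈ -42.90 dB
∠L = 0.00° − 73.36° = -73.36°

At s = jω = j826:
pole (s+200): 200 + j826 → |·| = √(200²+826²) = √722276 ≈ 849.87, ∠ = arctan(826/200) ≈ 76.39°
|L| = 5 / 849.87 ≈ 0.0058833
Gain = 20 log₁₀(0.0058833) ≈ -44.61 dB
∠L = 0.00° − 76.39° = -76.39°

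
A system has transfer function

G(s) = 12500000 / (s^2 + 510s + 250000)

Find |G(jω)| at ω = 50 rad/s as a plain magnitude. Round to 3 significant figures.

At s = jω = j50:
quadratic: (j50)² + 510·j50 + 250000 = 247500 + j25500 → |·| ≈ 2.4881e+05, ∠ ≈ 5.88°
|G| = 12500000 / 2.4881e+05 ≈ 50.239

50.2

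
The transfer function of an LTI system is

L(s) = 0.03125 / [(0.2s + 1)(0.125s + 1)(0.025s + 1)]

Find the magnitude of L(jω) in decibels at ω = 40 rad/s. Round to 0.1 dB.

-65.4 dB

At ω = 40 rad/s:
pole (1 + j40·0.2) = 1 + j8 → |·| ≈ 8.0623, ∠ ≈ 82.87°
pole (1 + j40·0.125) = 1 + j5 → |·| ≈ 5.099, ∠ ≈ 78.69°
pole (1 + j40·0.025) = 1 + j1 → |·| ≈ 1.4142, ∠ ≈ 45.00°
|L| = 0.03125 · 1 / (8.0623 · 5.099 · 1.4142) ≈ 0.00053752
Gain = 20 log₁₀(0.00053752) ≈ -65.39 dB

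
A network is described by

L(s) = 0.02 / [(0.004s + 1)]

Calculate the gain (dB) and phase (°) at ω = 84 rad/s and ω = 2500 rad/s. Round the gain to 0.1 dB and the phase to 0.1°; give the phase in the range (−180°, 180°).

At ω = 84 rad/s:
pole (1 + j84·0.004) = 1 + j0.336 → |·| ≈ 1.0549, ∠ ≈ 18.57°
|L| = 0.02 · 1 / (1.0549) ≈ 0.018959
Gain = 20 log₁₀(0.018959) ≈ -34.44 dB
∠L = (0°) − (18.57°) = -18.57°

At ω = 2500 rad/s:
pole (1 + j2500·0.004) = 1 + j10 → |·| ≈ 10.05, ∠ ≈ 84.29°
|L| = 0.02 · 1 / (10.05) ≈ 0.00199
Gain = 20 log₁₀(0.00199) ≈ -54.02 dB
∠L = (0°) − (84.29°) = -84.29°

ω = 84: -34.4 dB, -18.6°; ω = 2500: -54.0 dB, -84.3°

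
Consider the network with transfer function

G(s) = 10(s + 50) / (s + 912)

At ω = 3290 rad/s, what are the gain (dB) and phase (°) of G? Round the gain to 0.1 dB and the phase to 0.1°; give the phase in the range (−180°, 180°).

19.7 dB, 14.6°

At s = jω = j3290:
zero (s+50): 50 + j3290 → |·| = √(50²+3290²) = √10826600 ≈ 3290.4, ∠ = arctan(3290/50) ≈ 89.13°
pole (s+912): 912 + j3290 → |·| = √(912²+3290²) = √11655844 ≈ 3414.1, ∠ = arctan(3290/912) ≈ 74.51°
|G| = 10 · 3290.4 / 3414.1 ≈ 9.6377
Gain = 20 log₁₀(9.6377) ≈ 19.68 dB
∠G = 89.13° − 74.51° = 14.62°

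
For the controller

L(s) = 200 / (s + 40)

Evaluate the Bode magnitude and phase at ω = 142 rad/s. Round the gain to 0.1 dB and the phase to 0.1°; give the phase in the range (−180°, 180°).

2.6 dB, -74.3°

Substitute s = j142:
Numerator: 200 = 200 + j0
Denominator: (j142) + 40 = 40 + j142
|N| = √(200² + 0²) ≈ 200, ∠N ≈ 0.00°
|D| = √(40² + 142²) ≈ 147.53, ∠D ≈ 74.27°
|L| = 200 / 147.53 ≈ 1.3557
Gain = 20 log₁₀(1.3557) ≈ 2.64 dB
∠L = 0.00° − 74.27° = -74.27°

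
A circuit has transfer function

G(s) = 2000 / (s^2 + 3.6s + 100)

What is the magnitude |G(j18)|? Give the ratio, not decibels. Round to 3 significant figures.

8.58

At s = jω = j18:
quadratic: (j18)² + 3.6·j18 + 100 = -224 + j64.8 → |·| ≈ 233.18, ∠ ≈ 163.87°
|G| = 2000 / 233.18 ≈ 8.5771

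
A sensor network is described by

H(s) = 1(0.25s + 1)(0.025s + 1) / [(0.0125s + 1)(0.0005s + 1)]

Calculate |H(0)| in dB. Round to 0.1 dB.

H(0) = 1 · 1 / 1 = 1
20 log₁₀(1) ≈ 0.00 dB

0.0 dB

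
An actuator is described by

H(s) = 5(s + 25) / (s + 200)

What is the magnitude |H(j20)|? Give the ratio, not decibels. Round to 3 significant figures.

0.796

At s = jω = j20:
zero (s+25): 25 + j20 → |·| = √(25²+20²) = √1025 ≈ 32.016, ∠ = arctan(20/25) ≈ 38.66°
pole (s+200): 200 + j20 → |·| = √(200²+20²) = √40400 ≈ 201, ∠ = arctan(20/200) ≈ 5.71°
|H| = 5 · 32.016 / 201 ≈ 0.79642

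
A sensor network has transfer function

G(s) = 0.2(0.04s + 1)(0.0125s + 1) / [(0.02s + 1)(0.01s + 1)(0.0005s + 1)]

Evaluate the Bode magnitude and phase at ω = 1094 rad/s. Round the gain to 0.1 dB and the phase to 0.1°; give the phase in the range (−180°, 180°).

-7.2 dB, -26.3°

At ω = 1094 rad/s:
zero (1 + j1094·0.04) = 1 + j43.76 → |·| ≈ 43.771, ∠ ≈ 88.69°
zero (1 + j1094·0.0125) = 1 + j13.675 → |·| ≈ 13.712, ∠ ≈ 85.82°
pole (1 + j1094·0.02) = 1 + j21.88 → |·| ≈ 21.903, ∠ ≈ 87.38°
pole (1 + j1094·0.01) = 1 + j10.94 → |·| ≈ 10.986, ∠ ≈ 84.78°
pole (1 + j1094·0.0005) = 1 + j0.547 → |·| ≈ 1.1398, ∠ ≈ 28.68°
|G| = 0.2 · 43.771 · 13.712 / (21.903 · 10.986 · 1.1398) ≈ 0.43767
Gain = 20 log₁₀(0.43767) ≈ -7.18 dB
∠G = (88.69° + 85.82°) − (87.38° + 84.78° + 28.68°) = -26.33°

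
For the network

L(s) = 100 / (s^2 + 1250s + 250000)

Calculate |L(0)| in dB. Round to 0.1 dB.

L(0) = 100 / 250000 = 0.0004
20 log₁₀(0.0004) ≈ -67.96 dB

-68.0 dB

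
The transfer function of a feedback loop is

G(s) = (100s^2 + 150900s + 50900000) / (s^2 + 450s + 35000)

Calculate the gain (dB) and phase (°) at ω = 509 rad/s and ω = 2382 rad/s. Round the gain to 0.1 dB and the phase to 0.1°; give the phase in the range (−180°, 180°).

Substitute s = j509:
Numerator: 100(j509)^2 + 150900(j509) + 50900000 = 24991900 + j76808100
Denominator: (j509)^2 + 450(j509) + 35000 = -224081 + j229050
|N| = √(24991900² + 76808100²) ≈ 8.0772e+07, ∠N ≈ 71.98°
|D| = √(224081² + 229050²) ≈ 3.2043e+05, ∠D ≈ 134.37°
|G| = 8.0772e+07 / 3.2043e+05 ≈ 252.07
Gain = 20 log₁₀(252.07) ≈ 48.03 dB
∠G = 71.98° − 134.37° = -62.39°

Substitute s = j2382:
Numerator: 100(j2382)^2 + 150900(j2382) + 50900000 = -516492400 + j359443800
Denominator: (j2382)^2 + 450(j2382) + 35000 = -5638924 + j1071900
|N| = √(516492400² + 359443800²) ≈ 6.2926e+08, ∠N ≈ 145.16°
|D| = √(5638924² + 1071900²) ≈ 5.7399e+06, ∠D ≈ 169.24°
|G| = 6.2926e+08 / 5.7399e+06 ≈ 109.63
Gain = 20 log₁₀(109.63) ≈ 40.80 dB
∠G = 145.16° − 169.24° = -24.08°

ω = 509: 48.0 dB, -62.4°; ω = 2382: 40.8 dB, -24.1°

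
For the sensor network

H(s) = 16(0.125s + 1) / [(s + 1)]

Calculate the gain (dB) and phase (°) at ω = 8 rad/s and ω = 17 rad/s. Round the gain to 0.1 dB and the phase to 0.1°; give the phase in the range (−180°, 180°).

At ω = 8 rad/s:
zero (1 + j8·0.125) = 1 + j1 → |·| ≈ 1.4142, ∠ ≈ 45.00°
pole (1 + j8·1) = 1 + j8 → |·| ≈ 8.0623, ∠ ≈ 82.87°
|H| = 16 · 1.4142 / (8.0623) ≈ 2.8065
Gain = 20 log₁₀(2.8065) ≈ 8.96 dB
∠H = (45.00°) − (82.87°) = -37.87°

At ω = 17 rad/s:
zero (1 + j17·0.125) = 1 + j2.125 → |·| ≈ 2.3485, ∠ ≈ 64.80°
pole (1 + j17·1) = 1 + j17 → |·| ≈ 17.029, ∠ ≈ 86.63°
|H| = 16 · 2.3485 / (17.029) ≈ 2.2066
Gain = 20 log₁₀(2.2066) ≈ 6.87 dB
∠H = (64.80°) − (86.63°) = -21.83°

ω = 8: 9.0 dB, -37.9°; ω = 17: 6.9 dB, -21.8°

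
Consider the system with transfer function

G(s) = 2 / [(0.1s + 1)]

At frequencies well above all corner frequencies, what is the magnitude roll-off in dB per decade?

-20 dB/decade

Each pole contributes −20 dB/decade at high frequency; each zero contributes +20 dB/decade.
Net: 0 zero(s) − 1 pole(s) → -20 dB/decade.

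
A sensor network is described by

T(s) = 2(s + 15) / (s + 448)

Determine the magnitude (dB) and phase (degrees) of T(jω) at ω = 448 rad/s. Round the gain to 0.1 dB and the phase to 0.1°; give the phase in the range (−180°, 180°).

At s = jω = j448:
zero (s+15): 15 + j448 → |·| = √(15²+448²) = √200929 ≈ 448.25, ∠ = arctan(448/15) ≈ 88.08°
pole (s+448): 448 + j448 → |·| = √(448²+448²) = √401408 ≈ 633.57, ∠ = arctan(448/448) ≈ 45.00°
|T| = 2 · 448.25 / 633.57 ≈ 1.415
Gain = 20 log₁₀(1.415) ≈ 3.02 dB
∠T = 88.08° − 45.00° = 43.08°

3.0 dB, 43.1°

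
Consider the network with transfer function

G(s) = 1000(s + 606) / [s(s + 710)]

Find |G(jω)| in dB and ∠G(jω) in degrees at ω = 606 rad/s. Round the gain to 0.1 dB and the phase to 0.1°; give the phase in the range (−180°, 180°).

At s = jω = j606:
zero (s+606): 606 + j606 → |·| = √(606²+606²) = √734472 ≈ 857.01, ∠ = arctan(606/606) ≈ 45.00°
pole (s+710): 710 + j606 → |·| = √(710²+606²) = √871336 ≈ 933.45, ∠ = arctan(606/710) ≈ 40.48°
pole at origin: |s| = 606, ∠ = 90.00° (in denominator)
|G| = 1000 · 857.01 / 5.6567e+05 ≈ 1.515
Gain = 20 log₁₀(1.515) ≈ 3.61 dB
∠G = 45.00° − 130.48° = -85.48°

3.6 dB, -85.5°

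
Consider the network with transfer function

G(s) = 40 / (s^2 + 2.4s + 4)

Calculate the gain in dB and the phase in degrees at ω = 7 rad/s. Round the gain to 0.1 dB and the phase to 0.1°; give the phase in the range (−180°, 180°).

At s = jω = j7:
quadratic: (j7)² + 2.4·j7 + 4 = -45 + j16.8 → |·| ≈ 48.034, ∠ ≈ 159.53°
|G| = 40 / 48.034 ≈ 0.83274
Gain = 20 log₁₀(0.83274) ≈ -1.59 dB
∠G = 0.00° − 159.53° = -159.53°

-1.6 dB, -159.5°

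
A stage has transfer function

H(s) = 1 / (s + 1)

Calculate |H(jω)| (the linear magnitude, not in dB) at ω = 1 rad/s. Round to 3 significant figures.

0.707

Substitute s = j1:
Numerator: 1 = 1 + j0
Denominator: (j1) + 1 = 1 + j1
|N| = √(1² + 0²) ≈ 1, ∠N ≈ 0.00°
|D| = √(1² + 1²) ≈ 1.4142, ∠D ≈ 45.00°
|H| = 1 / 1.4142 ≈ 0.70711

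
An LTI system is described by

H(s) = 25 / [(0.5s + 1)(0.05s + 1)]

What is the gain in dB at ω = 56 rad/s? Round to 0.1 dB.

At ω = 56 rad/s:
pole (1 + j56·0.5) = 1 + j28 → |·| ≈ 28.018, ∠ ≈ 87.95°
pole (1 + j56·0.05) = 1 + j2.8 → |·| ≈ 2.9732, ∠ ≈ 70.35°
|H| = 25 · 1 / (28.018 · 2.9732) ≈ 0.30011
Gain = 20 log₁₀(0.30011) ≈ -10.45 dB

-10.5 dB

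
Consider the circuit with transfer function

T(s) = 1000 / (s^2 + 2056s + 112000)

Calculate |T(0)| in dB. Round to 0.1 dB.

T(0) = 1000 / 112000 ≈ 0.0089286
20 log₁₀(0.0089286) ≈ -40.98 dB

-41.0 dB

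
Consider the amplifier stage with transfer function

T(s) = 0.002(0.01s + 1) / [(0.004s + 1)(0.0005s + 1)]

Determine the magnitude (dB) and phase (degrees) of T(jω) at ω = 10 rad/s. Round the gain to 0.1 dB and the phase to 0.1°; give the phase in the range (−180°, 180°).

At ω = 10 rad/s:
zero (1 + j10·0.01) = 1 + j0.1 → |·| ≈ 1.005, ∠ ≈ 5.71°
pole (1 + j10·0.004) = 1 + j0.04 → |·| ≈ 1.0008, ∠ ≈ 2.29°
pole (1 + j10·0.0005) = 1 + j0.005 → |·| ≈ 1, ∠ ≈ 0.29°
|T| = 0.002 · 1.005 / (1.0008 · 1) ≈ 0.0020084
Gain = 20 log₁₀(0.0020084) ≈ -53.94 dB
∠T = (5.71°) − (2.29° + 0.29°) = 3.13°

-53.9 dB, 3.1°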